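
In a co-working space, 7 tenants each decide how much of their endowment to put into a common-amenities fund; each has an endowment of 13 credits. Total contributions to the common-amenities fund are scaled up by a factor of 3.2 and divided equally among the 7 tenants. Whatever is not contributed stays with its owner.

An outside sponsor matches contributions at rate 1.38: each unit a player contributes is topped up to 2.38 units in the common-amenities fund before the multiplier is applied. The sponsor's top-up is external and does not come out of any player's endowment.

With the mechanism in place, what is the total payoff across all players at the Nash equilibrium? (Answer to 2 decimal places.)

The effective private return per unit is now 3.2 × 2.38 / 7 = 1.0880 > 1, so every player's dominant strategy flips to full contribution.
At the Nash equilibrium everyone contributes 13. Group total payoff = 3.2 × 2.38 × 91 = 693.06.

693.06 credits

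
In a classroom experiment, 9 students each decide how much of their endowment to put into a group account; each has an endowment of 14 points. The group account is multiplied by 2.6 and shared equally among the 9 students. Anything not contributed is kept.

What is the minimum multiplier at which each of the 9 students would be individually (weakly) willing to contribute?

9

A contributed unit returns (multiplier)/9 to its contributor.
This reaches 1 exactly when the multiplier is 9.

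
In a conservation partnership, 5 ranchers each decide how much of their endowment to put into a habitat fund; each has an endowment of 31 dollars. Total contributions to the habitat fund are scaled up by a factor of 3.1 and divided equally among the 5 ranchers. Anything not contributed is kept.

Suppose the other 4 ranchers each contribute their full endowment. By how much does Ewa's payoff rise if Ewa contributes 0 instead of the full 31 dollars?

11.78 dollars

Switching from a contribution of 31 to 0 lets Ewa keep an extra 31 dollars, but lowers the habitat fund by 31, which costs Ewa their own share of that drop: 3.1/5 × 31 = 19.22.
Net gain = 31 − 19.22 = 11.78. The private return per contributed unit (0.6200) is below 1, so free-riding is indeed the best response regardless of what the others do.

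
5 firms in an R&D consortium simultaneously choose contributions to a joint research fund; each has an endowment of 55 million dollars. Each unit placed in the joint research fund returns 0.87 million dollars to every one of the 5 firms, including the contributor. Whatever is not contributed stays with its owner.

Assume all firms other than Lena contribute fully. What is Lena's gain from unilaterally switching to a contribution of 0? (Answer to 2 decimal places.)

7.15 million dollars

Switching from a contribution of 55 to 0 lets Lena keep an extra 55 million dollars, but lowers the joint research fund by 55, which costs Lena their own share of that drop: 0.87 × 55 = 47.85.
Net gain = 55 − 47.85 = 7.15. The private return per contributed unit (0.87) is below 1, so free-riding is indeed the best response regardless of what the others do.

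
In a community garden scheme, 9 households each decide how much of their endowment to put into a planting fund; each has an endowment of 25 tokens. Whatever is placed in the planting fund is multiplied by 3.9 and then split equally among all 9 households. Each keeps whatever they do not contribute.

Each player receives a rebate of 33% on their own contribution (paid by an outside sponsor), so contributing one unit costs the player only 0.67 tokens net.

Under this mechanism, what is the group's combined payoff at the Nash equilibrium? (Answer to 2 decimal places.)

225.00 tokens

With the mechanism, a contributed unit returns (3.9/9) / 0.67 = 0.6468 per unit of net cost — still below 1 — so contributing 0 remains dominant for every player.
Everyone keeps their endowment and the group total is 9 × 25 = 225.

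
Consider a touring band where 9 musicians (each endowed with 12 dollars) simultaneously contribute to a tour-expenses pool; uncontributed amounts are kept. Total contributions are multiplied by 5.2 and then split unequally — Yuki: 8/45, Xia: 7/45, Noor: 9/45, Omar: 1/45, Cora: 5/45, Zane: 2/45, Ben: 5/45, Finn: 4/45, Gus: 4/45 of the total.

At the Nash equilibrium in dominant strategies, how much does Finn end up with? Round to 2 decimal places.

17.55 dollars

For player j, contributing a unit is worthwhile iff 5.2 × (j's share) ≥ 1, i.e. iff j's share is at least 0.1923.
The only share above 0.1923 is Noor's 9/45, contributing 12; the remaining 8 contribute 0. Total contributed: 12.
Finn keeps 12 and receives 5.2 × 12 × 4/45 = 5.55 from the tour-expenses pool, for a payoff of 17.55.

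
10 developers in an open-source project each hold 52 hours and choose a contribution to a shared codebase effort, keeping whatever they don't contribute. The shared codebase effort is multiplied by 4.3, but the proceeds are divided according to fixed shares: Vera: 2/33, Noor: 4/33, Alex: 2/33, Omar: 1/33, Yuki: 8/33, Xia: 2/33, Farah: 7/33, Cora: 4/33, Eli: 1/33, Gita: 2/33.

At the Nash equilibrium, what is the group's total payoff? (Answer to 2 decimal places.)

A player with share s gets back 4.3·s per unit contributed, so full contribution is dominant for anyone with s > 1/4.3 = 0.2326 and zero contribution is dominant for anyone below.
Only Yuki (8/33) clears that bar, contributing 52; the remaining 9 contribute 0. Total contributed: 52.
The shared codebase effort pays out 4.3 × 52 = 223.60 in total (split across the unequal shares, but the aggregate is all that matters for the group sum).
The 9 free-riders keep 52 each, adding 468. Group total = 468 + 223.60 = 691.60.

691.60 hours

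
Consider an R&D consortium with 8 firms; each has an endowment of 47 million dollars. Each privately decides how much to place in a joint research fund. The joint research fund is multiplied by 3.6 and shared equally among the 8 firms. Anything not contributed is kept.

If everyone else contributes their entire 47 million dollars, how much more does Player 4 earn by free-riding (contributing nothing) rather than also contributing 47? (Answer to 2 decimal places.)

25.85 million dollars

Switching from a contribution of 47 to 0 lets Player 4 keep an extra 47 million dollars, but lowers the joint research fund by 47, which costs Player 4 their own share of that drop: 3.6/8 × 47 = 21.15.
Net gain = 47 − 21.15 = 25.85. The private return per contributed unit (0.4500) is below 1, so free-riding is indeed the best response regardless of what the others do.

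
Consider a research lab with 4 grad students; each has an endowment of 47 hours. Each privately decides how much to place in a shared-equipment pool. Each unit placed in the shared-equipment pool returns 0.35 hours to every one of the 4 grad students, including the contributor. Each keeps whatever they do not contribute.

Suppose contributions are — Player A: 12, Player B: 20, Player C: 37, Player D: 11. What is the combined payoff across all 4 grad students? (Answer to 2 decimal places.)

220.00 hours

Total contributed: 12 + 20 + 37 + 11 = 80; total kept: 4 × 47 − 80 = 108.
The shared-equipment pool pays out 0.35 × 4 × 80 = 112.00 in aggregate.
Group total = 108 + 112.00 = 220.00.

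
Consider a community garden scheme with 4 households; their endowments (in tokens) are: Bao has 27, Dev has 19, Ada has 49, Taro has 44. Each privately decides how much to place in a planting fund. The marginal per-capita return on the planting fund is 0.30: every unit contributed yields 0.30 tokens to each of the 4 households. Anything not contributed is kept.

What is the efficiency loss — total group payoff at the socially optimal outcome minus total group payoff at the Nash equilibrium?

27.80 tokens

The private return per contributed unit is 0.30 < 1 for everyone, so the Nash equilibrium is zero contribution and the group total is Σ E_j = 27 + 19 + 49 + 44 = 139.
Each contributed unit returns 1.200 to the group, so the social optimum is full contribution by everyone: group total = 1.200 × 139 = 166.80.
Efficiency loss = (1.200 − 1) × 139 = 27.80.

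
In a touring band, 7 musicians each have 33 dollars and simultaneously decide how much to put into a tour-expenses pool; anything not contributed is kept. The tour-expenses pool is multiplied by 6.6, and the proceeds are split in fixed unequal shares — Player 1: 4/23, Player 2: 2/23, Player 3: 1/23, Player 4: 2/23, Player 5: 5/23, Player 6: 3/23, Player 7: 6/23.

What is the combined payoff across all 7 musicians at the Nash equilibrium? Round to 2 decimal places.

A player with share s gets back 6.6·s per unit contributed, so full contribution is dominant for anyone with s > 1/6.6 = 0.1515 and zero contribution is dominant for anyone below.
The shares above 0.1515 belong to Player 1, Player 5 and Player 7, contributing 33 each; the remaining 4 contribute 0. Total contributed: 99.
The tour-expenses pool pays out 6.6 × 99 = 653.40 in total (split across the unequal shares, but the aggregate is all that matters for the group sum).
The 4 free-riders keep 33 each, adding 132. Group total = 132 + 653.40 = 785.40.

785.40 dollars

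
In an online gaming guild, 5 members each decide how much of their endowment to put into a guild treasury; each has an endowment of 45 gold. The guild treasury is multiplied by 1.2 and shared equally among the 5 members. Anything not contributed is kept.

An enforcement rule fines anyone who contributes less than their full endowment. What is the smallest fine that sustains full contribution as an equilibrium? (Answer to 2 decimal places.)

34.20 gold

Given the others contribute fully, the best deviation is to contribute 0 (any partial contribution still incurs the fine and gives up units whose private return 0.2400 is below 1).
Deviating from 45 to 0 saves 45 gold but forfeits the deviator's share of the drop in the guild treasury: 1.2/5 × 45 = 10.80.
So the deviation gain is 45 − 10.80 = 34.20, and the fine must be at least 34.20 gold to wipe it out.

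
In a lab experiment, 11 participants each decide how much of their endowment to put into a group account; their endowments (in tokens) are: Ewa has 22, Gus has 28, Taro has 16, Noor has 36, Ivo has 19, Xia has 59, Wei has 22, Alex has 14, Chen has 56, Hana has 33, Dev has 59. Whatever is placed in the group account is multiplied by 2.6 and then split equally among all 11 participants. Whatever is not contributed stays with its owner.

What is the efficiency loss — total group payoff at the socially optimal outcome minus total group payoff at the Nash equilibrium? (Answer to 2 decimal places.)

582.40 tokens

The private return per contributed unit is 2.6/11 = 0.2364 < 1 for every player regardless of endowment, so the Nash equilibrium is zero contribution and the group total is Σ E_j = 22 + 28 + 16 + 36 + 19 + 59 + 22 + 14 + 56 + 33 + 59 = 364.
Each contributed unit returns 2.600 to the group, so the social optimum is full contribution by everyone: group total = 2.600 × 364 = 946.40.
Efficiency loss = (2.600 − 1) × 364 = 582.40.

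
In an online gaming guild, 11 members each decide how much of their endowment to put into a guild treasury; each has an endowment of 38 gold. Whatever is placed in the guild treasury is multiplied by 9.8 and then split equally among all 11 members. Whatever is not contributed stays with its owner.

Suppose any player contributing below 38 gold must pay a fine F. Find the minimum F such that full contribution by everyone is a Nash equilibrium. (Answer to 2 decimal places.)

Given the others contribute fully, the best deviation is to contribute 0 (any partial contribution still incurs the fine and gives up units whose private return 0.8909 is below 1).
Deviating from 38 to 0 saves 38 gold but forfeits the deviator's share of the drop in the guild treasury: 9.8/11 × 38 = 33.85.
So the deviation gain is 38 − 33.85 = 4.15, and the fine must be at least 4.15 gold to wipe it out.

4.15 gold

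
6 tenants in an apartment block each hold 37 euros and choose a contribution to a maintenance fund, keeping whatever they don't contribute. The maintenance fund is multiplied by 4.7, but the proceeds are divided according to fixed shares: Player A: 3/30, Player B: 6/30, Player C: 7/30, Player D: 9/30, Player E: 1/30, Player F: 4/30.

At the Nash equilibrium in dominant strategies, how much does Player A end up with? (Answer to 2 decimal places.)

71.78 euros

Player j's private return per contributed unit is 4.7 × (j's share). Contributing is weakly dominant for j when that share is at least 1/4.7 = 0.2128, and contributing 0 is dominant otherwise.
Player C and Player D clear that bar, contributing 37 each; the remaining 4 contribute 0. Total contributed: 74.
Player A keeps 37 and receives 4.7 × 74 × 3/30 = 34.78 from the maintenance fund, for a payoff of 71.78.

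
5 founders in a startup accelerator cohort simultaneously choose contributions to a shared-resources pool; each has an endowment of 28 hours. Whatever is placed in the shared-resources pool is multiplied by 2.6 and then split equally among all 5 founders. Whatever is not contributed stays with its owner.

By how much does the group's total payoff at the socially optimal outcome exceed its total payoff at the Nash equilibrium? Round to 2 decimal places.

Each contributed unit returns 2.6/5 = 0.5200 to its contributor — below 1 — so contributing 0 is dominant for every player. At the Nash equilibrium everyone keeps their 28, and the group total is 5 × 28 = 140.
Each contributed unit returns 2.600 to the group as a whole (0.5200 to each of 5 players), which exceeds 1, so the social optimum is full contribution: group total = 2.600 × 140 = 364.00.
Efficiency loss = 364.00 − 140 = 224.00.

224.00 hours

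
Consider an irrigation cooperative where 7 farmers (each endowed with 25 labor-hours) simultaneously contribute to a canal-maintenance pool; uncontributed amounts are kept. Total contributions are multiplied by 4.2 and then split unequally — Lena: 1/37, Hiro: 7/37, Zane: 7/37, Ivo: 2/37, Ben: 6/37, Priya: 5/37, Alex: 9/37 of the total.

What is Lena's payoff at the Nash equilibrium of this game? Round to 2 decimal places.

Each unit j contributes comes back to j as 4.2 × (j's share), so j prefers to contribute only if that share exceeds 1/4.2 = 0.2381; otherwise keeping the unit dominates.
Only Alex (9/37) clears that bar, contributing 25; the remaining 6 contribute 0. Total contributed: 25.
Lena keeps 25 and receives 4.2 × 25 × 1/37 = 2.84 from the canal-maintenance pool, for a payoff of 27.84.

27.84 labor-hours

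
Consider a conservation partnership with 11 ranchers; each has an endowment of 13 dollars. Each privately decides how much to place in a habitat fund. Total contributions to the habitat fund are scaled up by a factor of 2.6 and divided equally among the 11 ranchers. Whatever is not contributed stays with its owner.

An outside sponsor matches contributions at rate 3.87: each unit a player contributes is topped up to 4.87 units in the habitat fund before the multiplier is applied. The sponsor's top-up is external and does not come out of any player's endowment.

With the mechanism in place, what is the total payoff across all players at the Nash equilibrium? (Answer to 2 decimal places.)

The effective private return per unit is now 2.6 × 4.87 / 11 = 1.1511 > 1, so every player's dominant strategy flips to full contribution.
At the Nash equilibrium everyone contributes 13. Group total payoff = 2.6 × 4.87 × 143 = 1810.67.

1810.67 dollars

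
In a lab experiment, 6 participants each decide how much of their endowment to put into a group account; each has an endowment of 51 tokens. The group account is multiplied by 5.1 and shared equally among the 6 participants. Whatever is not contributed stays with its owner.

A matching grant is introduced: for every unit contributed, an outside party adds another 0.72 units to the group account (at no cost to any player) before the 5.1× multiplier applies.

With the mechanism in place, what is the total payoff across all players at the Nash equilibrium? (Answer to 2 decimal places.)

2684.23 tokens

With the mechanism, a contributed unit returns 5.1 × 1.72 / 6 = 1.4620 per unit of net cost to the contributor — now above 1 — so contributing fully is weakly dominant for every player.
So the Nash equilibrium is full contribution by all 6; the group earns 5.1 × 1.72 × 306 = 2684.23.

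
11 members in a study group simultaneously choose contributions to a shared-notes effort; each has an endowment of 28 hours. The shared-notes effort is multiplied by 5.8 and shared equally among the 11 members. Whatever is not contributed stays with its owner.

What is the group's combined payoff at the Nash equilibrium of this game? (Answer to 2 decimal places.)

308.00 hours

Each contributed unit returns 5.8/11 = 0.5273 to its contributor — below 1 — so contributing 0 is dominant for every player. At the Nash equilibrium everyone keeps their 28, and the group total is 11 × 28 = 308.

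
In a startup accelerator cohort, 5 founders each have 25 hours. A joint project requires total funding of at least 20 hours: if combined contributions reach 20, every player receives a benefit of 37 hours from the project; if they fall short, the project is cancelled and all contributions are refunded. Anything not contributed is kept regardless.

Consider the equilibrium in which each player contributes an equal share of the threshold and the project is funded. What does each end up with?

Equal share of the threshold: 20/5 = 4.
At this profile no one gains by cutting their contribution: any cut drops the total below 20, the project is cancelled, contributions are refunded, and the deviator ends with 25, which is less than 25 − 4 + 37 = 58. Contributing more than 4 just wastes the excess. So contributing exactly 4 is a best response.
Each player's payoff: 25 − 4 + 37 = 58.

58 hours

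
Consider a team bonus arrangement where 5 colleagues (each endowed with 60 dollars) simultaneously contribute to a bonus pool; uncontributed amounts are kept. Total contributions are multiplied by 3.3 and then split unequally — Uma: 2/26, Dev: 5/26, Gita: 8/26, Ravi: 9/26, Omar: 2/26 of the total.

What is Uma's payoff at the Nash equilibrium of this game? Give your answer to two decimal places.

Each unit j contributes comes back to j as 3.3 × (j's share), so j prefers to contribute only if that share exceeds 1/3.3 = 0.3030; otherwise keeping the unit dominates.
Gita and Ravi clear that bar, contributing 60 each; the remaining 3 contribute 0. Total contributed: 120.
Uma keeps 60 and receives 3.3 × 120 × 2/26 = 30.46 from the bonus pool, for a payoff of 90.46.

90.46 dollars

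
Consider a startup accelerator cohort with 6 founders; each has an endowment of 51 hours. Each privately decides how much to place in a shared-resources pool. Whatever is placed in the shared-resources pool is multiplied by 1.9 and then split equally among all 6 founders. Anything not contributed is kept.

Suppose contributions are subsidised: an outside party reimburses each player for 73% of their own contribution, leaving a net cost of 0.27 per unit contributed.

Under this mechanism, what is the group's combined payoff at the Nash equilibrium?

Under the mechanism each unit contributed yields (1.9/6) / 0.27 = 1.1728 back to its contributor per unit of net cost, which exceeds 1, making full contribution the dominant choice for everyone.
So the Nash equilibrium is full contribution by all 6; the group earns 6 × (51 × 0.73 + 1.9 × 51) = 804.78.

804.78 hours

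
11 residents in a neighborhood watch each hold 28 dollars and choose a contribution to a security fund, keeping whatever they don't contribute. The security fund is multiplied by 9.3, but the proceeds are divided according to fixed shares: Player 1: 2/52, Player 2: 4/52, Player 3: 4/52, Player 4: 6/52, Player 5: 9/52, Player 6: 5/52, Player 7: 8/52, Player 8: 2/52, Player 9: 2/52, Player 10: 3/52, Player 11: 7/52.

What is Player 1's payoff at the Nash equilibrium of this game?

For player j, contributing a unit is worthwhile iff 9.3 × (j's share) ≥ 1, i.e. iff j's share is at least 0.1075.
The shares above 0.1075 belong to Player 4, Player 5, Player 7 and Player 11, contributing 28 each; the remaining 7 contribute 0. Total contributed: 112.
Player 1 keeps 28 and receives 9.3 × 112 × 2/52 = 40.06 from the security fund, for a payoff of 68.06.

68.06 dollars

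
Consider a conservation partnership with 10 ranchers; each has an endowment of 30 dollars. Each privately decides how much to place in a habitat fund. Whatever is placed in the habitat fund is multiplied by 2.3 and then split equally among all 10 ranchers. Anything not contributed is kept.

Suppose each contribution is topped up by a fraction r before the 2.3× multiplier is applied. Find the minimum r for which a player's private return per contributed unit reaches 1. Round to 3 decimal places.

3.348

With matching at rate r, one contributed unit becomes (1 + r) in the habitat fund and returns 2.3 × (1 + r) / 10 to the contributor.
Setting this equal to 1: 1 + r = 10/2.3 = 4.3478.
So the minimum matching rate is r = 4.3478 − 1 = 3.348.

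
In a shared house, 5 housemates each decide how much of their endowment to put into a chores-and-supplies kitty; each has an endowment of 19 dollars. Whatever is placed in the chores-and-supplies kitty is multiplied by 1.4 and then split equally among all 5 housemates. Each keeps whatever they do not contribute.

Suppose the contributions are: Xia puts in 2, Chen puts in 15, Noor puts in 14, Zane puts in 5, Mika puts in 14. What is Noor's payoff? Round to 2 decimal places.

Total contributed: 2 + 15 + 14 + 5 + 14 = 50.
Each receives 1.4 × 50 / 5 = 14.00 from the chores-and-supplies kitty.
Noor keeps 19 − 14 = 5, so Noor's payoff is 5 + 14.00 = 19.00.

19.00 dollars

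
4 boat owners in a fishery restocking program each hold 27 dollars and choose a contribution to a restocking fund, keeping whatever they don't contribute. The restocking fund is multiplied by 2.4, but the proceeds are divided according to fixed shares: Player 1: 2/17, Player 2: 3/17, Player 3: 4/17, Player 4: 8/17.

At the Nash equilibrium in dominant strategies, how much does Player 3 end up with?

Player j's private return per contributed unit is 2.4 × (j's share). Contributing is weakly dominant for j when that share is at least 1/2.4 = 0.4167, and contributing 0 is dominant otherwise.
Only Player 4 (8/17) clears that bar, contributing 27; the remaining 3 contribute 0. Total contributed: 27.
Player 3 keeps 27 and receives 2.4 × 27 × 4/17 = 15.25 from the restocking fund, for a payoff of 42.25.

42.25 dollars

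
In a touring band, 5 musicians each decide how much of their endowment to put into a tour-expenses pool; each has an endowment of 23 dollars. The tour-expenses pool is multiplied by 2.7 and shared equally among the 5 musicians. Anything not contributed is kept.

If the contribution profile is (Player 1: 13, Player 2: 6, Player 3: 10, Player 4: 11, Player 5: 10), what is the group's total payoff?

Total contributed: 13 + 6 + 10 + 11 + 10 = 50; total kept: 5 × 23 − 50 = 65.
The tour-expenses pool pays out 2.7 × 50 = 135.00 in aggregate.
Group total = 65 + 135.00 = 200.00.

200.00 dollars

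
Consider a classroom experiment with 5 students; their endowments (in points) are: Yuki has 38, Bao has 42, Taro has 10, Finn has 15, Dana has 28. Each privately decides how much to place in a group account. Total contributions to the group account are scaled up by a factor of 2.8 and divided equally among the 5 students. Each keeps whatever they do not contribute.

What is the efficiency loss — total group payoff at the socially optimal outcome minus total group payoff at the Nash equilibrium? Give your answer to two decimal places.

The private return per contributed unit is 2.8/5 = 0.5600 < 1 for every player regardless of endowment, so the Nash equilibrium is zero contribution and the group total is Σ E_j = 38 + 42 + 10 + 15 + 28 = 133.
Each contributed unit returns 2.800 to the group, so the social optimum is full contribution by everyone: group total = 2.800 × 133 = 372.40.
Efficiency loss = (2.800 − 1) × 133 = 239.40.

239.40 points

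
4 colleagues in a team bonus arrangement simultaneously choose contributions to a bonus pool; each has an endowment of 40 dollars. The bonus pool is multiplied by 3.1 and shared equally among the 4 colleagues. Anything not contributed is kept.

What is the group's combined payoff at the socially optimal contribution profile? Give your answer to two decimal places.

Each contributed unit returns 3.100 to the group as a whole (0.7750 to each of 4 players), which exceeds 1, so the social optimum is full contribution: group total = 3.100 × 160 = 496.00.

496.00 dollars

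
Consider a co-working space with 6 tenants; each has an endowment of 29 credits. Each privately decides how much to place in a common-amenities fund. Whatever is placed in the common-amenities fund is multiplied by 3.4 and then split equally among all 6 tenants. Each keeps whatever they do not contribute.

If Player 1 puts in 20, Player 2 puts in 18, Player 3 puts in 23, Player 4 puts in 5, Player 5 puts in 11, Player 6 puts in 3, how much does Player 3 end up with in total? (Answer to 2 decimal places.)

Total contributed: 20 + 18 + 23 + 5 + 11 + 3 = 80.
Each receives 3.4 × 80 / 6 = 45.33 from the common-amenities fund.
Player 3 keeps 29 − 23 = 6, so Player 3's payoff is 6 + 45.33 = 51.33.

51.33 credits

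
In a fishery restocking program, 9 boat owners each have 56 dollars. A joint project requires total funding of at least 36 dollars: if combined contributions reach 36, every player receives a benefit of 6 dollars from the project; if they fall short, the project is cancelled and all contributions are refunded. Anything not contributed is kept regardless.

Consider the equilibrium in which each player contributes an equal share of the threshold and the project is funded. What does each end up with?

58 dollars

Equal share of the threshold: 36/9 = 4.
At this profile no one gains by cutting their contribution: any cut drops the total below 36, the project is cancelled, contributions are refunded, and the deviator ends with 56, which is less than 56 − 4 + 6 = 58. Contributing more than 4 just wastes the excess. So contributing exactly 4 is a best response.
Each player's payoff: 56 − 4 + 6 = 58.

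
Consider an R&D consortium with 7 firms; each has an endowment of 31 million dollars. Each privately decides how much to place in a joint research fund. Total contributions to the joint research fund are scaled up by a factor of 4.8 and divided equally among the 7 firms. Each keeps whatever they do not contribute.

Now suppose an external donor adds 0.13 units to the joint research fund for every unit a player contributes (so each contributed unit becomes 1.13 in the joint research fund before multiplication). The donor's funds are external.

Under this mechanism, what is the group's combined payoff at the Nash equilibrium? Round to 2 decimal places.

217.00 million dollars

The effective private return is 4.8 × 1.13 / 7 = 0.7749, which is still under 1, so the mechanism doesn't change anyone's dominant strategy: zero contribution.
Everyone keeps their endowment and the group total is 7 × 31 = 217.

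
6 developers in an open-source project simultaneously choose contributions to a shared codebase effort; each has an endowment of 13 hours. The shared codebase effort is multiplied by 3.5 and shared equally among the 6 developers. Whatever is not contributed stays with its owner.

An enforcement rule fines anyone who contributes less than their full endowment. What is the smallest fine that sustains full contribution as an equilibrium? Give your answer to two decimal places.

5.42 hours

Given the others contribute fully, the best deviation is to contribute 0 (any partial contribution still incurs the fine and gives up units whose private return 0.5833 is below 1).
Deviating from 13 to 0 saves 13 hours but forfeits the deviator's share of the drop in the shared codebase effort: 3.5/6 × 13 = 7.58.
So the deviation gain is 13 − 7.58 = 5.42, and the fine must be at least 5.42 hours to wipe it out.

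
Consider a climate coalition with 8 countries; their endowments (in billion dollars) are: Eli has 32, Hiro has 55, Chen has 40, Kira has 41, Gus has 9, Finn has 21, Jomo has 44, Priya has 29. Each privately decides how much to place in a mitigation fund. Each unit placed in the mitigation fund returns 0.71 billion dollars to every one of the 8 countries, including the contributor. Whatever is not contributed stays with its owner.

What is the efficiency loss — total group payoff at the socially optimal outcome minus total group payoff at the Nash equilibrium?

The private return per contributed unit is 0.71 < 1 for everyone, so the Nash equilibrium is zero contribution and the group total is Σ E_j = 32 + 55 + 40 + 41 + 9 + 21 + 44 + 29 = 271.
Each contributed unit returns 5.680 to the group, so the social optimum is full contribution by everyone: group total = 5.680 × 271 = 1539.28.
Efficiency loss = (5.680 − 1) × 271 = 1268.28.

1268.28 billion dollars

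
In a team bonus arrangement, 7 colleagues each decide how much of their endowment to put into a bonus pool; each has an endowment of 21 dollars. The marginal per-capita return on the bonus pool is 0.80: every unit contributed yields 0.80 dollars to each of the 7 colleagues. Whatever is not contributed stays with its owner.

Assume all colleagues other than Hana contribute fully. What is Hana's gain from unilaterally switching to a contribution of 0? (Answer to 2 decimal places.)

Switching from a contribution of 21 to 0 lets Hana keep an extra 21 dollars, but lowers the bonus pool by 21, which costs Hana their own share of that drop: 0.80 × 21 = 16.80.
Net gain = 21 − 16.80 = 4.20. The private return per contributed unit (0.80) is below 1, so free-riding is indeed the best response regardless of what the others do.

4.20 dollars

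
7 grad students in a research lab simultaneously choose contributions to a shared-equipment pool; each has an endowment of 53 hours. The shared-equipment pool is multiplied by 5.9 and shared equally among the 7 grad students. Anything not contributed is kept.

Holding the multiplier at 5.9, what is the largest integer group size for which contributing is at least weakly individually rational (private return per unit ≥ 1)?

Private return per unit is 5.9/(group size), which is ≥ 1 whenever the group size is ≤ 5.9.
The largest such integer is 5.

5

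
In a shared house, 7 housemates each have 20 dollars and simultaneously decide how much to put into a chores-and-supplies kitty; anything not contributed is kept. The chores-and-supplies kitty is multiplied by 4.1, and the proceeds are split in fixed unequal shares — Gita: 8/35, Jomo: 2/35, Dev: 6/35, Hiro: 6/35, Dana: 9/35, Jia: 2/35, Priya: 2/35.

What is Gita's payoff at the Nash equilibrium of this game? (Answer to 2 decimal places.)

Each unit j contributes comes back to j as 4.1 × (j's share), so j prefers to contribute only if that share exceeds 1/4.1 = 0.2439; otherwise keeping the unit dominates.
Only Dana (9/35) clears that bar, contributing 20; the remaining 6 contribute 0. Total contributed: 20.
Gita keeps 20 and receives 4.1 × 20 × 8/35 = 18.74 from the chores-and-supplies kitty, for a payoff of 38.74.

38.74 dollars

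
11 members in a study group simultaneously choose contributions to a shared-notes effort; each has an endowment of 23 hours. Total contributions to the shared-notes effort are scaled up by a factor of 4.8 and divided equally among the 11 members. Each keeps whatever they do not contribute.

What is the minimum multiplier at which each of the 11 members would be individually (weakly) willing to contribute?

11

A contributed unit returns (multiplier)/11 to its contributor.
This reaches 1 exactly when the multiplier is 11.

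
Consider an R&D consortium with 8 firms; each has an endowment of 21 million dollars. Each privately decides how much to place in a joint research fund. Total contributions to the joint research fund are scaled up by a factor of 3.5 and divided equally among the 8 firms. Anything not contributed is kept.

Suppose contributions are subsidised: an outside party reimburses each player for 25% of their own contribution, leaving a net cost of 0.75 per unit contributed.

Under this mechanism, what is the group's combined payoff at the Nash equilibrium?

168.00 million dollars

The effective private return is (3.5/8) / 0.75 = 0.5833, which is still under 1, so the mechanism doesn't change anyone's dominant strategy: zero contribution.
Everyone keeps their endowment and the group total is 8 × 21 = 168.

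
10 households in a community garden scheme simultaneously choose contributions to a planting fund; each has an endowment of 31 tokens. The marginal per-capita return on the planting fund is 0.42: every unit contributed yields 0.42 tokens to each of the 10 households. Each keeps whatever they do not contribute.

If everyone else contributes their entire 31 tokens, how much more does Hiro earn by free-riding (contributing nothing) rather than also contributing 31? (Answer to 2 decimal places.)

17.98 tokens

Switching from a contribution of 31 to 0 lets Hiro keep an extra 31 tokens, but lowers the planting fund by 31, which costs Hiro their own share of that drop: 0.42 × 31 = 13.02.
Net gain = 31 − 13.02 = 17.98. The private return per contributed unit (0.42) is below 1, so free-riding is indeed the best response regardless of what the others do.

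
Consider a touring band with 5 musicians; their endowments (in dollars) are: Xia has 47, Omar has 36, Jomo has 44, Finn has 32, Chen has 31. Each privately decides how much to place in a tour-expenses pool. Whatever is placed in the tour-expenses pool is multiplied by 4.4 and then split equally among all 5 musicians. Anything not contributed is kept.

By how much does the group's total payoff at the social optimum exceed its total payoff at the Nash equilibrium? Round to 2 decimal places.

The private return per contributed unit is 4.4/5 = 0.8800 < 1 for every player regardless of endowment, so the Nash equilibrium is zero contribution and the group total is Σ E_j = 47 + 36 + 44 + 32 + 31 = 190.
Each contributed unit returns 4.400 to the group, so the social optimum is full contribution by everyone: group total = 4.400 × 190 = 836.00.
Efficiency loss = (4.400 − 1) × 190 = 646.00.

646.00 dollars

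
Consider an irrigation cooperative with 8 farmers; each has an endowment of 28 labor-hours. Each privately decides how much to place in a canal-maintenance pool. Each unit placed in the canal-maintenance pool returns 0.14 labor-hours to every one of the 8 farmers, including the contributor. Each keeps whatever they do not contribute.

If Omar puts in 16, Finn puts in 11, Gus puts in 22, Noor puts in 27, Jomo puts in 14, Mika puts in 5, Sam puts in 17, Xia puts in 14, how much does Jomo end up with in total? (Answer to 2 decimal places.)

31.64 labor-hours

Total contributed: 16 + 11 + 22 + 27 + 14 + 5 + 17 + 14 = 126.
Each receives 0.14 × 126 = 17.64 from the canal-maintenance pool.
Jomo keeps 28 − 14 = 14, so Jomo's payoff is 14 + 17.64 = 31.64.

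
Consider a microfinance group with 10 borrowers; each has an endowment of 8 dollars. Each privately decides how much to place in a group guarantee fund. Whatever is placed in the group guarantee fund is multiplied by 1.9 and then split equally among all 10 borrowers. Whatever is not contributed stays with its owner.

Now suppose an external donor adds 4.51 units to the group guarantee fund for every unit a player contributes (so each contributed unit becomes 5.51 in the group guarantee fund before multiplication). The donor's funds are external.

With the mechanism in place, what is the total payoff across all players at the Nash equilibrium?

The effective private return per unit is now 1.9 × 5.51 / 10 = 1.0469 > 1, so every player's dominant strategy flips to full contribution.
At the Nash equilibrium everyone contributes 8. Group total payoff = 1.9 × 5.51 × 80 = 837.52.

837.52 dollars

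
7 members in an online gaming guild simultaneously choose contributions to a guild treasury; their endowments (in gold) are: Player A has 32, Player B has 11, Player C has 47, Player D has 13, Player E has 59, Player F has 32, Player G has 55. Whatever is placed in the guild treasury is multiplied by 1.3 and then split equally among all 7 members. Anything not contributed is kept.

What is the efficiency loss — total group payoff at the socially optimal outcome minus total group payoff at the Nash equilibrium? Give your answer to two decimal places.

The private return per contributed unit is 1.3/7 = 0.1857 < 1 for every player regardless of endowment, so the Nash equilibrium is zero contribution and the group total is Σ E_j = 32 + 11 + 47 + 13 + 59 + 32 + 55 = 249.
Each contributed unit returns 1.300 to the group, so the social optimum is full contribution by everyone: group total = 1.300 × 249 = 323.70.
Efficiency loss = (1.300 − 1) × 249 = 74.70.

74.70 gold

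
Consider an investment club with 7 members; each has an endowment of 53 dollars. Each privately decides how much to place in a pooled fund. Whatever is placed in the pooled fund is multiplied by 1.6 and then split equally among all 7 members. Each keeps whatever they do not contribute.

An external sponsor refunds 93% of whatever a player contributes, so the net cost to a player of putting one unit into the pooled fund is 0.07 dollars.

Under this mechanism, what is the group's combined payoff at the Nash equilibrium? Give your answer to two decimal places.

Under the mechanism each unit contributed yields (1.6/7) / 0.07 = 3.2653 back to its contributor per unit of net cost, which exceeds 1, making full contribution the dominant choice for everyone.
At the Nash equilibrium everyone contributes 53. Group total payoff = 7 × (53 × 0.93 + 1.6 × 53) = 938.63.

938.63 dollars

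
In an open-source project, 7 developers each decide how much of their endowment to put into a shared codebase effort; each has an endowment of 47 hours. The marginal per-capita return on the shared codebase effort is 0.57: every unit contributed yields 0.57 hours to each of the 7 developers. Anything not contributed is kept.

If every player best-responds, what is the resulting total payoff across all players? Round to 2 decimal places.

The private return per contributed unit is 0.57 < 1, so contributing 0 is dominant for every player. At the Nash equilibrium everyone keeps their 47, and the group total is 7 × 47 = 329.

329.00 hours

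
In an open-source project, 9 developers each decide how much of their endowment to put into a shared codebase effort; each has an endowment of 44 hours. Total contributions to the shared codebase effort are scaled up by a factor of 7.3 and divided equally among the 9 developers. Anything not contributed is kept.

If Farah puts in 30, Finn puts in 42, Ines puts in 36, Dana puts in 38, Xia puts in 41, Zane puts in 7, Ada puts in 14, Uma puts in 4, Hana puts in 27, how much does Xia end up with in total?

196.86 hours

Total contributed: 30 + 42 + 36 + 38 + 41 + 7 + 14 + 4 + 27 = 239.
Each receives 7.3 × 239 / 9 = 193.86 from the shared codebase effort.
Xia keeps 44 − 41 = 3, so Xia's payoff is 3 + 193.86 = 196.86.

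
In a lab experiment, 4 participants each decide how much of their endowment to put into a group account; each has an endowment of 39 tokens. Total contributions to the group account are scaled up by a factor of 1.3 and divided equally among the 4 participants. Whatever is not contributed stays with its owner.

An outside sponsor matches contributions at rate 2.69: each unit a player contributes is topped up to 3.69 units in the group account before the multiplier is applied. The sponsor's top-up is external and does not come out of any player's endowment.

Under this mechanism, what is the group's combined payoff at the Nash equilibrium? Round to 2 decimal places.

With the mechanism, a contributed unit returns 1.3 × 3.69 / 4 = 1.1993 per unit of net cost to the contributor — now above 1 — so contributing fully is weakly dominant for every player.
At the Nash equilibrium everyone contributes 39. Group total payoff = 1.3 × 3.69 × 156 = 748.33.

748.33 tokens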